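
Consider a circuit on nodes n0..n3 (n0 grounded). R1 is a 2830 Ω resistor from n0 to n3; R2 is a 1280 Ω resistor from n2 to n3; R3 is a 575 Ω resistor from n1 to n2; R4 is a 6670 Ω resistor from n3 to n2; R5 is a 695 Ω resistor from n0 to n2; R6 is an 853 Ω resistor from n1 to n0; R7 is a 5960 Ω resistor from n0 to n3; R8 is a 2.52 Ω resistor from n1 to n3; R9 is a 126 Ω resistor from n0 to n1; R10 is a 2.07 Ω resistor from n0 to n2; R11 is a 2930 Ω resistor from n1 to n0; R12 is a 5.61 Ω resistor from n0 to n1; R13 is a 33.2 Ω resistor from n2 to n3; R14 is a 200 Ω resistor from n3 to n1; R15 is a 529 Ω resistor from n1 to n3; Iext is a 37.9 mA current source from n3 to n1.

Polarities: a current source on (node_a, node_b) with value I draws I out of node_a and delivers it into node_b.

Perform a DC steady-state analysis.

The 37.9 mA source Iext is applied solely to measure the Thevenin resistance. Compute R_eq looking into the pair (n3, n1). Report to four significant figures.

R_eq = 2.329 Ω

Apply KCL at each of the 3 non-ground nodes and solve the resulting linear system.
Node n1: branches {R3, R6, R8, R9, R11, R12, R14, R15, Iext} → V_1 = 0.01193
Node n2: branches {R2, R3, R4, R5, R10, R13} → V_2 = -0.004541
Node n3: branches {R1, R2, R4, R7, R8, R13, R14, R15, Iext} → V_3 = -0.07632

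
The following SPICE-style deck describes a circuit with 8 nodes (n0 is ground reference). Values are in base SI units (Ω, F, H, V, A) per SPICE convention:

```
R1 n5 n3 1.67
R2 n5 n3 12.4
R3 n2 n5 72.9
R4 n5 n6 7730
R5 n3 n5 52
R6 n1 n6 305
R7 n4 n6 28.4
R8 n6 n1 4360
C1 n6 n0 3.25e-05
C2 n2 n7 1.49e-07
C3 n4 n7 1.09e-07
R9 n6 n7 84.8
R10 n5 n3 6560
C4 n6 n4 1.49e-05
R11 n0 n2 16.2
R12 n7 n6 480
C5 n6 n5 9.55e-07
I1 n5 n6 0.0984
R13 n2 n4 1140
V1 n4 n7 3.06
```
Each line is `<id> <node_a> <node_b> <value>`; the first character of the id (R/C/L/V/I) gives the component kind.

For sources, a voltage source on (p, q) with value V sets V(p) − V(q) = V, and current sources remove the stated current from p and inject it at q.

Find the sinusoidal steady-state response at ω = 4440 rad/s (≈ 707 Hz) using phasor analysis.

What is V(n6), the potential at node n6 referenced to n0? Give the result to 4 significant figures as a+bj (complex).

Element admittances at ω=4440 rad/s:
  Y(R1) = 0.5988+0.000j S between n5,n3
  Y(R2) = 0.08065+0.000j S between n5,n3
  Y(R3) = 0.01372+0.000j S between n2,n5
  Y(R4) = 0.0001294+0.000j S between n5,n6
  Y(R5) = 0.01923+0.000j S between n3,n5
  Y(R6) = 0.003279+0.000j S between n1,n6
  Y(R7) = 0.03521+0.000j S between n4,n6
  Y(R8) = 0.0002294+0.000j S between n6,n1
  Y(C1) = 0.000+0.1443j S between n6,n0
  Y(C2) = 0.000+0.0006616j S between n2,n7
  Y(C3) = 0.000+0.0004840j S between n4,n7
  Y(R9) = 0.01179+0.000j S between n6,n7
  Y(R10) = 0.0001524+0.000j S between n5,n3
  Y(C4) = 0.000+0.06616j S between n6,n4
  Y(R11) = 0.06173+0.000j S between n0,n2
  Y(R12) = 0.002083+0.000j S between n7,n6
  Y(C5) = 0.000+0.004240j S between n6,n5
  I1: injects 0.0984 A into n6 (from n5)
  Y(R13) = 0.0008772+0.000j S between n2,n4
  V1: constraint V(n4)−V(n7) = 3.06
Assemble and solve the 8×8 MNA system:
  V(n1)=-0.1938-0.5655j  V(n2)=-1.322+0.4532j  V(n3)=-7.430+2.660j  V(n4)=0.1198-0.9415j  V(n5)=-7.430+2.660j  V(n6)=-0.1938-0.5655j  V(n7)=-2.940-0.9415j
  i(V1)=-0.03718-0.007769j

-0.1938-0.5655j V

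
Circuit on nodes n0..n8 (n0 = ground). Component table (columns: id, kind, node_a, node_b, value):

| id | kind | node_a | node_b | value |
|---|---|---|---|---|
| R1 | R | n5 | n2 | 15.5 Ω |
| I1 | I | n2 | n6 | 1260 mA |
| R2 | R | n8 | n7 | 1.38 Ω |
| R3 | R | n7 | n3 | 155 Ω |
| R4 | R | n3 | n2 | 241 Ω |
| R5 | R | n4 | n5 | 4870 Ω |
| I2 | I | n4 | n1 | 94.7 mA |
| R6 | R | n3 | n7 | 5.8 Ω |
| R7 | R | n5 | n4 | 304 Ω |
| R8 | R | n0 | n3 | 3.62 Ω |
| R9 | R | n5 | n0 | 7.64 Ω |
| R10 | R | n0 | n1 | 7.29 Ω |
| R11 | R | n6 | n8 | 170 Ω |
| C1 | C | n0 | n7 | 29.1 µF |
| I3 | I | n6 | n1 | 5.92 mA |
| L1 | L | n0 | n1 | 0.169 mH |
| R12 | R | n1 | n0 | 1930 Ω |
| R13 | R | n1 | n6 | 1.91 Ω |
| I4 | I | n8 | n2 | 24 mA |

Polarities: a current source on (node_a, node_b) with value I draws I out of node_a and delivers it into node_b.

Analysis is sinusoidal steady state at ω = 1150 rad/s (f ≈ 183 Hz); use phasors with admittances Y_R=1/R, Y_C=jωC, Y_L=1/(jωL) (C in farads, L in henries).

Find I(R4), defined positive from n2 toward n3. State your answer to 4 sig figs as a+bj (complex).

-0.1095-0.0002012j A

Apply KCL at each of the 8 non-ground nodes and solve the resulting linear system.
Node n1: branches {I2, R10, I3, L1, R12, R13} → V_1 = 0.007093+0.2599j
Node n2: branches {R1, I1, R4, I4} → V_2 = -26.79+0.004656j
Node n3: branches {R3, R4, R6, R8} → V_3 = -0.4070+0.05314j
Node n4: branches {R5, I2, R7} → V_4 = -36.43+0.001537j
Node n5: branches {R1, R5, R7, R9} → V_5 = -9.330+0.001537j
Node n6: branches {I1, R11, I3, R13} → V_6 = 2.371+0.2585j
Node n7: branches {R2, R3, R6, C1} → V_7 = -0.4234+0.1363j
Node n8: branches {R2, R11, I4} → V_8 = -0.4337+0.1373j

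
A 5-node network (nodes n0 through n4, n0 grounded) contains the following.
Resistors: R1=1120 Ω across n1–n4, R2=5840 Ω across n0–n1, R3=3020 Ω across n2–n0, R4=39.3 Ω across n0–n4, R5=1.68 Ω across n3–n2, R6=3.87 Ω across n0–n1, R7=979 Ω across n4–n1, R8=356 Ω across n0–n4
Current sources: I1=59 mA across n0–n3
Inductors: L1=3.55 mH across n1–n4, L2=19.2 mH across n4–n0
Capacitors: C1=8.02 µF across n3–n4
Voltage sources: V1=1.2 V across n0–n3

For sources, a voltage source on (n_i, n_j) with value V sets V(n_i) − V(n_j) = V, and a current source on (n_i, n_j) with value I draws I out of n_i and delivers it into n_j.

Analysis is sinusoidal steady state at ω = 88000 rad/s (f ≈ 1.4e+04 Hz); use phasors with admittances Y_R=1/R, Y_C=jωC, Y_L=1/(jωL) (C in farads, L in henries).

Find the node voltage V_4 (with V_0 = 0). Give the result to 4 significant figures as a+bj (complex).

-1.204-0.05179j V

Apply KCL at each of the 4 non-ground nodes and solve the resulting linear system.
Node n1: branches {R1, R2, L1, R6, R7} → V_1 = -0.009662+0.01430j
Node n2: branches {R3, R5} → V_2 = -1.199+0.000j
Node n3: branches {I1, R5, C1, V1} → V_3 = -1.200+0.000j
Node n4: branches {R1, L1, R4, C1, R7, L2, R8} → V_4 = -1.204-0.05179j
Source currents: i(V1)=-0.09595+0.002947j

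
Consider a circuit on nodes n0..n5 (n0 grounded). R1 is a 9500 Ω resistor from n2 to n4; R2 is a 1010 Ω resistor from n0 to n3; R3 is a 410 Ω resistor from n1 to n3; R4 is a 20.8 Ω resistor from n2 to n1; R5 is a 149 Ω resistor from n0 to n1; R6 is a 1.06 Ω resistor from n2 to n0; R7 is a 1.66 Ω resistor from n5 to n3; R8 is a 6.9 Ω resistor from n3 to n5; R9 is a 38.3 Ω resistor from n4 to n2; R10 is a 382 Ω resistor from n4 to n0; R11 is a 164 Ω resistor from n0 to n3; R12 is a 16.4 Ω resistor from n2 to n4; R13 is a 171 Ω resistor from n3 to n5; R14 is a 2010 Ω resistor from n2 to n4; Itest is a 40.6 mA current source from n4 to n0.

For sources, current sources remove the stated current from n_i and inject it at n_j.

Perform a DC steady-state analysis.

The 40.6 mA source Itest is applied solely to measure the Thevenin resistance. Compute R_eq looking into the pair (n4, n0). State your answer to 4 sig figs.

R_eq = 12.06 Ω

Element admittances at DC:
  Y(R1) = 0.0001053 S between n2,n4
  Y(R2) = 0.0009901 S between n0,n3
  Y(R3) = 0.002439 S between n1,n3
  Y(R4) = 0.04808 S between n2,n1
  Y(R5) = 0.006711 S between n0,n1
  Y(R6) = 0.9434 S between n2,n0
  Y(R7) = 0.6024 S between n5,n3
  Y(R8) = 0.1449 S between n3,n5
  Y(R9) = 0.02611 S between n4,n2
  Y(R10) = 0.002618 S between n4,n0
  Y(R11) = 0.006098 S between n0,n3
  Y(R12) = 0.06098 S between n2,n4
  Y(R13) = 0.005848 S between n3,n5
  Y(R14) = 0.0004975 S between n2,n4
  Itest: injects 0.0406 A into n0 (from n4)
Assemble and solve the 5×5 MNA system:
  V(n1)=-0.03513  V(n2)=-0.04136  V(n3)=-0.008994  V(n4)=-0.4897  V(n5)=-0.008994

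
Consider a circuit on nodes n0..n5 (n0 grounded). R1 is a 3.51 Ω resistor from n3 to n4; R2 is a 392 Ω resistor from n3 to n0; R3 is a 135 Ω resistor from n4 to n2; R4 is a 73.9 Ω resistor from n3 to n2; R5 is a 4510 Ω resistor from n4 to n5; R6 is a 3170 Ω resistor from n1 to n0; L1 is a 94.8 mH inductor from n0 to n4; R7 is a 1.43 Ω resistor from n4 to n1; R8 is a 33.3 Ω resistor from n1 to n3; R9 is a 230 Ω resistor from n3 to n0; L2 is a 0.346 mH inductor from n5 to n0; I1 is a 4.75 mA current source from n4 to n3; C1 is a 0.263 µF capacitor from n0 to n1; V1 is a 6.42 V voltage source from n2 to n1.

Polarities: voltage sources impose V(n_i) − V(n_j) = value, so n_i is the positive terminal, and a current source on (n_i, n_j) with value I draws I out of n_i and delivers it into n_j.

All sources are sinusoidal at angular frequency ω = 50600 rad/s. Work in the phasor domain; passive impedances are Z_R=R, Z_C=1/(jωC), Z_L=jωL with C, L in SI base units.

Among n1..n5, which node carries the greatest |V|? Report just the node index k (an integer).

2

Apply KCL at each of the 5 non-ground nodes and solve the resulting linear system.
Node n1: branches {R6, R7, R8, C1, V1} → V_1 = -0.09060+0.1685j
Node n2: branches {R3, R4, V1} → V_2 = 6.329+0.1685j
Node n3: branches {R1, R2, R4, R8, R9, I1} → V_3 = 0.3217+0.1639j
Node n4: branches {R1, R3, R5, L1, R7, I1} → V_4 = 0.07099+0.1671j
Node n5: branches {R5, L2} → V_5 = -0.0006476+0.0002781j
Source currents: i(V1)=-0.1277-7.235e-05j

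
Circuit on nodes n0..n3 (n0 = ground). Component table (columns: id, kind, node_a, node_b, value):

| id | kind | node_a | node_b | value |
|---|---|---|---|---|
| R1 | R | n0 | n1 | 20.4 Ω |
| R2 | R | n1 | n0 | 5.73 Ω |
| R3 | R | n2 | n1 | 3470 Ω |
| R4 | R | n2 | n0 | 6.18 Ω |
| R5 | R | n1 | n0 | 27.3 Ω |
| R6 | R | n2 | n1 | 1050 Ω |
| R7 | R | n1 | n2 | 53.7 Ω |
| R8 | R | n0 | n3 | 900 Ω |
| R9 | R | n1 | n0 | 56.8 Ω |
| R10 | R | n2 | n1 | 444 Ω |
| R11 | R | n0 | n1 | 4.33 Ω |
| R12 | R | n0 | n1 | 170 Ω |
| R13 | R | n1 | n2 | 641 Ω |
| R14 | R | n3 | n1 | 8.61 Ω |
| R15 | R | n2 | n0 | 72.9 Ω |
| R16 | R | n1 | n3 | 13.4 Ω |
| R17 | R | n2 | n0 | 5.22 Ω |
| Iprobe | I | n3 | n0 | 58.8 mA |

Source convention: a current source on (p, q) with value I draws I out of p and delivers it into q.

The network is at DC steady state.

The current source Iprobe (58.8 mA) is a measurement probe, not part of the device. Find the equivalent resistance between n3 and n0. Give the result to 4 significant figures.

R_eq = 7.049 Ω

Apply KCL at each of the 3 non-ground nodes and solve the resulting linear system.
Node n1: branches {R1, R2, R3, R5, R6, R7, R9, R10, R11, R12, R13, R14, R16} → V_1 = -0.1087
Node n2: branches {R3, R4, R6, R7, R10, R13, R15, R17} → V_2 = -0.006584
Node n3: branches {R8, R14, R16, Iprobe} → V_3 = -0.4145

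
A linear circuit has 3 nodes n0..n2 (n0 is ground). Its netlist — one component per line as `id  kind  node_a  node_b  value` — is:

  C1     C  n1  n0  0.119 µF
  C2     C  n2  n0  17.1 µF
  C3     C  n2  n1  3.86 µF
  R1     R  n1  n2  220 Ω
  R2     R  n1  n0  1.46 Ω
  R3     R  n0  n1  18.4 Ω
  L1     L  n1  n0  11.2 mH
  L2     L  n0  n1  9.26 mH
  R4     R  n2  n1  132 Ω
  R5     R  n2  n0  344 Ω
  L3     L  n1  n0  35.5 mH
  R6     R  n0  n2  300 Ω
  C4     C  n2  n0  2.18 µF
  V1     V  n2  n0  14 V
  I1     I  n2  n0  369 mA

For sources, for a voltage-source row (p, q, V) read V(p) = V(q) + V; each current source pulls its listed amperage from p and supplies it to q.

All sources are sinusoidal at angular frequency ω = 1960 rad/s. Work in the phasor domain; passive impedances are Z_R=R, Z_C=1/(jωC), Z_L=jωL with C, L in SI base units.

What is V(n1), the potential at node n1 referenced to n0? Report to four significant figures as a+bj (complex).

0.2016+0.1697j V

Element admittances at ω=1960 rad/s:
  Y(C1) = 0.000+0.0002332j S between n1,n0
  Y(C2) = 0.000+0.03352j S between n2,n0
  Y(C3) = 0.000+0.007566j S between n2,n1
  Y(R1) = 0.004545+0.000j S between n1,n2
  Y(R2) = 0.6849+0.000j S between n1,n0
  Y(R3) = 0.05435+0.000j S between n0,n1
  Y(L1) = 0.000-0.04555j S between n1,n0
  Y(L2) = 0.000-0.05510j S between n0,n1
  Y(R4) = 0.007576+0.000j S between n2,n1
  Y(R5) = 0.002907+0.000j S between n2,n0
  Y(L3) = 0.000-0.01437j S between n1,n0
  Y(R6) = 0.003333+0.000j S between n0,n2
  Y(C4) = 0.000+0.004273j S between n2,n0
  V1: constraint V(n2)−V(n0) = 14
  I1: injects 0.369 A into n0 (from n2)
Assemble and solve the 3×3 MNA system:
  V(n1)=0.2016+0.1697j  V(n2)=14.00+0.000j
  i(V1)=-0.6249-0.6314j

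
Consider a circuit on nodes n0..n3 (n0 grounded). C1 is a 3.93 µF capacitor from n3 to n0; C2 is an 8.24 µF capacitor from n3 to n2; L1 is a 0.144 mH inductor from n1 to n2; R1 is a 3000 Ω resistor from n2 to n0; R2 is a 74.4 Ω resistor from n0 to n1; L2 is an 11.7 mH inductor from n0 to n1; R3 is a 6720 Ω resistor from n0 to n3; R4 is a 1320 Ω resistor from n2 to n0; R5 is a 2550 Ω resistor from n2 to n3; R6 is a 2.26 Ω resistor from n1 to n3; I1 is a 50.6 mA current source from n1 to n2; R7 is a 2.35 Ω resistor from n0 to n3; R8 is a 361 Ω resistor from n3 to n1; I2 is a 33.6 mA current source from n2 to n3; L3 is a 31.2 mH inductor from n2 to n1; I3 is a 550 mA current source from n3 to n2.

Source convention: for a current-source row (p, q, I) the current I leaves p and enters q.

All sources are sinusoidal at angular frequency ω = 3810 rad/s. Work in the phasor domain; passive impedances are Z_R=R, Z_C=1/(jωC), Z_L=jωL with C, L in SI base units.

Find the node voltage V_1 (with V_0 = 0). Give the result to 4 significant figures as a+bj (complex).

MNA unknowns: 3 node voltages V₁..V_3
C1: Y=0.000+0.01497j on G[3,0]
C2: Y=0.000+0.03139j on G[3,2]
L1: Y=0.000-1.823j on G[1,2]
R1: Y=0.0003333+0.000j on G[2,0]
R2: Y=0.01344+0.000j on G[0,1]
L2: Y=0.000-0.02243j on G[0,1]
R3: Y=0.0001488+0.000j on G[0,3]
R4: Y=0.0007576+0.000j on G[2,0]
R5: Y=0.0003922+0.000j on G[2,3]
R6: Y=0.4425+0.000j on G[1,3]
I1: z[1]−=0.0506, z[2]+=0.0506
R7: Y=0.4255+0.000j on G[0,3]
R8: Y=0.002770+0.000j on G[3,1]
I2: z[2]−=0.0336, z[3]+=0.0336
L3: Y=0.000-0.008412j on G[2,1]
I3: z[3]−=0.55, z[2]+=0.55
solve → V1=1.104+0.02943j, V2=1.124+0.3431j, V3=-0.03726+0.05769j

1.104+0.02943j V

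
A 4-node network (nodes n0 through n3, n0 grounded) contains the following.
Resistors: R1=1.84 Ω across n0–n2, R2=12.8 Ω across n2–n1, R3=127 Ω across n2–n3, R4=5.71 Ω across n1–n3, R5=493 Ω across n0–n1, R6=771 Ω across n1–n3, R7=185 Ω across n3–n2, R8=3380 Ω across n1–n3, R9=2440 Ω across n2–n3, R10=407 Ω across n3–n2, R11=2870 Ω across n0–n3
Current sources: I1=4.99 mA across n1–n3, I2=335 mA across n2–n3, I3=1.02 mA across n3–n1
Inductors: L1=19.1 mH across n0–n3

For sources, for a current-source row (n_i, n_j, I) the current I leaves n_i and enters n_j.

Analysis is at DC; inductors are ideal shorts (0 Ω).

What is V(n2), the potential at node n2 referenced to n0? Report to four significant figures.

Element admittances at DC:
  Y(R1) = 0.5435 S between n0,n2
  I1: injects 0.00499 A into n3 (from n1)
  I2: injects 0.335 A into n3 (from n2)
  Y(R2) = 0.07812 S between n2,n1
  Y(R3) = 0.007874 S between n2,n3
  Y(R4) = 0.1751 S between n1,n3
  Y(R5) = 0.002028 S between n0,n1
  Y(R6) = 0.001297 S between n1,n3
  Y(R7) = 0.005405 S between n3,n2
  L1: short n0↔n3 (DC inductor)
  Y(R8) = 0.0002959 S between n1,n3
  Y(R9) = 0.0004098 S between n2,n3
  Y(R10) = 0.002457 S between n3,n2
  Y(R11) = 0.0003484 S between n0,n3
  I3: injects 0.00102 A into n1 (from n3)
Assemble and solve the 4×4 MNA system:
  V(n1)=-0.1820  V(n2)=-0.5476  V(n3)=0.000
  i(L1)=-0.2980

-0.5476 V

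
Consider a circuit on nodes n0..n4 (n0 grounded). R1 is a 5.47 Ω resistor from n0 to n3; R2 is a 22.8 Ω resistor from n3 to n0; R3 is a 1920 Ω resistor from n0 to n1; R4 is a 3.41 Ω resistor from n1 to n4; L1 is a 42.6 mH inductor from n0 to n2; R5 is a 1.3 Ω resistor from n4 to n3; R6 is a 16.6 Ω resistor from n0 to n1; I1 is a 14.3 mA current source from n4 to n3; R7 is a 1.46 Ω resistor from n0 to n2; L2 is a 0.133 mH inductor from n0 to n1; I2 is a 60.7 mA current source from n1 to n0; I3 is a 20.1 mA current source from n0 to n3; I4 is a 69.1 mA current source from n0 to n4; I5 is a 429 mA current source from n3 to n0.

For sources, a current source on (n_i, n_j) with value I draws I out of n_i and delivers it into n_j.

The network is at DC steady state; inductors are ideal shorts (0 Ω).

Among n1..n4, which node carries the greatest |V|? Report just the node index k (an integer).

Apply KCL at each of the 4 non-ground nodes and solve the resulting linear system.
Node n1: branches {R3, R4, R6, L2, I2} → V_1 = 0.000
Node n2: branches {L1, R7} → V_2 = 0.000
Node n3: branches {R1, R2, R5, I1, I3, I5} → V_3 = -0.8085
Node n4: branches {R4, R5, I1, I4} → V_4 = -0.5338
Source currents: i(L1)=0.000, i(L2)=0.2172

3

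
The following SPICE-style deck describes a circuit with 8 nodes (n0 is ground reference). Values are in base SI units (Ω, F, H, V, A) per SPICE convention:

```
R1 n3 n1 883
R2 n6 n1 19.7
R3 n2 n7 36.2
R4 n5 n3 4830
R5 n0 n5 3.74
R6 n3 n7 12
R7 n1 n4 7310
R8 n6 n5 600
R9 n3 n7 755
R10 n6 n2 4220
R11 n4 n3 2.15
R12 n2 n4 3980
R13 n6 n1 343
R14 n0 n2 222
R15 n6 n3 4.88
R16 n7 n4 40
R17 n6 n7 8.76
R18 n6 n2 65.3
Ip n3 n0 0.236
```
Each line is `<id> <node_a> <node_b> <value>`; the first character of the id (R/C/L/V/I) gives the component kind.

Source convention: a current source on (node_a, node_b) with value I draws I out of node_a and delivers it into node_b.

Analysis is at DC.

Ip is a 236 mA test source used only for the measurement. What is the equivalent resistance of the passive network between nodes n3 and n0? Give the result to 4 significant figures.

MNA unknowns: 7 node voltages V₁..V_7
R1: Y=0.001133 on G[3,1]
R2: Y=0.05076 on G[6,1]
R3: Y=0.02762 on G[2,7]
R4: Y=0.0002070 on G[5,3]
R5: Y=0.2674 on G[0,5]
R6: Y=0.08333 on G[3,7]
R7: Y=0.0001368 on G[1,4]
R8: Y=0.001667 on G[6,5]
R9: Y=0.001325 on G[3,7]
R10: Y=0.0002370 on G[6,2]
R11: Y=0.4651 on G[4,3]
R12: Y=0.0002513 on G[2,4]
R13: Y=0.002915 on G[6,1]
R14: Y=0.004505 on G[0,2]
R15: Y=0.2049 on G[6,3]
R16: Y=0.02500 on G[7,4]
R17: Y=0.1142 on G[6,7]
R18: Y=0.01531 on G[6,2]
Ip: z[3]−=0.236, z[0]+=0.236
solve → V1=-39.76, V2=-35.94, V3=-40.42, V4=-40.38, V5=-0.2771, V6=-39.75, V7=-39.62

R_eq = 171.3 Ω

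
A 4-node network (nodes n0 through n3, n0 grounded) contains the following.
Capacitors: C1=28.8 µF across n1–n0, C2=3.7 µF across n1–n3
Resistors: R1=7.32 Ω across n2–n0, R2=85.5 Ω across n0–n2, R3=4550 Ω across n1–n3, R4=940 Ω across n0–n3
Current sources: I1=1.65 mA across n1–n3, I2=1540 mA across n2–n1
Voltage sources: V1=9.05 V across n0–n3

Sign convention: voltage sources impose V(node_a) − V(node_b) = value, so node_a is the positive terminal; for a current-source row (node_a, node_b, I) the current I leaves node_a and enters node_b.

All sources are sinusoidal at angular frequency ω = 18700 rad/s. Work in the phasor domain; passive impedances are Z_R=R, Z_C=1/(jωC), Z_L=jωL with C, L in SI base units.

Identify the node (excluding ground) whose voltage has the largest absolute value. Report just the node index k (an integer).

2

Apply KCL at each of the 3 non-ground nodes and solve the resulting linear system.
Node n1: branches {C1, I1, C2, I2, R3} → V_1 = -1.029-2.528j
Node n2: branches {R1, R2, I2} → V_2 = -10.38+0.000j
Node n3: branches {I1, C2, R3, R4, V1} → V_3 = -9.050+0.000j
Source currents: i(V1)=-0.1880-0.5544j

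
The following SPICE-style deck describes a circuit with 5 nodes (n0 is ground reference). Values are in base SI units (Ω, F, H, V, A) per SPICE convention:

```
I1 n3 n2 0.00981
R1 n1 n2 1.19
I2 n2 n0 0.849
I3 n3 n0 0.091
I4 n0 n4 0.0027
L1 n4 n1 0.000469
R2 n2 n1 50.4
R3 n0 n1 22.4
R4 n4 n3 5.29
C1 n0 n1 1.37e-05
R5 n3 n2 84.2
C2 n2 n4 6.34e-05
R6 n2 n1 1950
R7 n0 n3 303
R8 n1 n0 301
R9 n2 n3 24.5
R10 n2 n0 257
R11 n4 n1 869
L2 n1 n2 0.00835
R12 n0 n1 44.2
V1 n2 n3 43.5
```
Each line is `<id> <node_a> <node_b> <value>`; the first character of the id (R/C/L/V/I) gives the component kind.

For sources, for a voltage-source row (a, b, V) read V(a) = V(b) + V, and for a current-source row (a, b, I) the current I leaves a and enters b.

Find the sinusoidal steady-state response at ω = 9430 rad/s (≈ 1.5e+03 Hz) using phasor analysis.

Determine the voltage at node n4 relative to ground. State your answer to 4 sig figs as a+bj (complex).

-16.07+15.64j V

Apply KCL at each of the 4 non-ground nodes and solve the resulting linear system.
Node n1: branches {R1, L1, R2, R3, C1, R6, R8, R11, L2, R12} → V_1 = -2.474+4.446j
Node n2: branches {I1, R1, I2, R2, R5, C2, R6, R9, R10, L2, V1} → V_2 = -6.213+0.7985j
Node n3: branches {I1, I3, R4, R5, R7, R9, V1} → V_3 = -49.71+0.7985j
Node n4: branches {I4, L1, R4, C2, R11} → V_4 = -16.07+15.64j
Source currents: i(V1)=-8.716-2.803j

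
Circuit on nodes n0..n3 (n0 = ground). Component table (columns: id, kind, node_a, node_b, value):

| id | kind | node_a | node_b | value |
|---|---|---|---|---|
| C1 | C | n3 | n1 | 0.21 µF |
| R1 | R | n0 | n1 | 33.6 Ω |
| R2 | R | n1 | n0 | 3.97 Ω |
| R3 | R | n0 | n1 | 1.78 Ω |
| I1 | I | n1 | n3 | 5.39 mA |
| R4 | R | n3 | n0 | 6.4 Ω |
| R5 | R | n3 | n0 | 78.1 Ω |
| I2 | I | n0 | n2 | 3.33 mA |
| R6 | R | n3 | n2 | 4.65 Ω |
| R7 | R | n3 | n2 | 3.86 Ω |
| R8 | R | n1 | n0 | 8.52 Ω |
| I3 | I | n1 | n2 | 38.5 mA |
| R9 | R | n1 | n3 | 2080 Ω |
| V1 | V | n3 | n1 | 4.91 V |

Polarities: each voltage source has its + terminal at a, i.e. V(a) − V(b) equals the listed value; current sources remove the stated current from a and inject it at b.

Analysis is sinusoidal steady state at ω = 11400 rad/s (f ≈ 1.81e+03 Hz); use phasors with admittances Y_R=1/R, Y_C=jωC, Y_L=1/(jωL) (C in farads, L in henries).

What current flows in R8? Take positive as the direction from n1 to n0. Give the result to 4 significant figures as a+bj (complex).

Apply KCL at each of the 3 non-ground nodes and solve the resulting linear system.
Node n1: branches {C1, R1, R2, R3, I1, R8, I3, R9, V1} → V_1 = -0.7317+0.000j
Node n2: branches {I2, R6, R7, I3} → V_2 = 4.267+0.000j
Node n3: branches {C1, I1, R4, R5, R6, R7, R9, V1} → V_3 = 4.178+0.000j
Source currents: i(V1)=-0.6615-0.01175j

-0.08588+0.000j A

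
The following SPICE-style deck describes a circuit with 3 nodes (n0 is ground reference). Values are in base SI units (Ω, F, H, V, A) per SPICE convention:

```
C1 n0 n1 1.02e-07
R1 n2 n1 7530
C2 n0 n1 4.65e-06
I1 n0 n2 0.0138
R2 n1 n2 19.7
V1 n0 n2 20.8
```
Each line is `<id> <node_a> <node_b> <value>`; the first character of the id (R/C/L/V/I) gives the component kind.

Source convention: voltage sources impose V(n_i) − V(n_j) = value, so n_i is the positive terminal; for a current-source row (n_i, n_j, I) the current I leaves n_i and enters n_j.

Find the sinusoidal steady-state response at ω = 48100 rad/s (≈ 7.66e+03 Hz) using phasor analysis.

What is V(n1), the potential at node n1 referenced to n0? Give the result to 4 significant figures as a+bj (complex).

-0.9825+4.413j V

Apply KCL at each of the 2 non-ground nodes and solve the resulting linear system.
Node n1: branches {C1, R1, C2, R2} → V_1 = -0.9825+4.413j
Node n2: branches {R1, I1, R2, V1} → V_2 = -20.80+0.000j
Source currents: i(V1)=-1.022-0.2246j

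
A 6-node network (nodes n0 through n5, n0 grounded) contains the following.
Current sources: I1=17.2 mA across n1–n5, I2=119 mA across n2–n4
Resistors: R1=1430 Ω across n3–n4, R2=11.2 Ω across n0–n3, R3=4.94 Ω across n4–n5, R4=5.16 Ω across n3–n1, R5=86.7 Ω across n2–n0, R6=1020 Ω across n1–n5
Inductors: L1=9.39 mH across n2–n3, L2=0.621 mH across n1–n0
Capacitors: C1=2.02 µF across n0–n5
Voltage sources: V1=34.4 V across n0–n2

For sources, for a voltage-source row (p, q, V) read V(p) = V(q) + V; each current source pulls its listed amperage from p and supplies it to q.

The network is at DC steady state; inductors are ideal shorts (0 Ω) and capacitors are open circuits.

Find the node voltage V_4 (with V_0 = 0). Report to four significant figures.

MNA unknowns: 5 node voltages V₁..V_5 plus 3 source currents (L1, L2, V1)
I1: z[1]−=0.0172, z[5]+=0.0172
R1: Y=0.0006993 on G[3,4]
R2: Y=0.08929 on G[0,3]
L1: row V2−V3=0, i_L1 at 2,3
I2: z[2]−=0.119, z[4]+=0.119
C1: Y=0.000 on G[0,5]
R3: Y=0.2024 on G[4,5]
R4: Y=0.1938 on G[3,1]
L2: row V1−V0=0, i_L2 at 1,0
R5: Y=0.01153 on G[2,0]
R6: Y=0.0009804 on G[1,5]
V1: row V0−V2=34.4, i_V1 at 0,2
solve → V1=0.000, V2=-34.40, V3=-34.40, V4=66.90, V5=66.67
aux → i_L1=-9.809, i_L2=-6.619, i_V1=-10.09

66.90 V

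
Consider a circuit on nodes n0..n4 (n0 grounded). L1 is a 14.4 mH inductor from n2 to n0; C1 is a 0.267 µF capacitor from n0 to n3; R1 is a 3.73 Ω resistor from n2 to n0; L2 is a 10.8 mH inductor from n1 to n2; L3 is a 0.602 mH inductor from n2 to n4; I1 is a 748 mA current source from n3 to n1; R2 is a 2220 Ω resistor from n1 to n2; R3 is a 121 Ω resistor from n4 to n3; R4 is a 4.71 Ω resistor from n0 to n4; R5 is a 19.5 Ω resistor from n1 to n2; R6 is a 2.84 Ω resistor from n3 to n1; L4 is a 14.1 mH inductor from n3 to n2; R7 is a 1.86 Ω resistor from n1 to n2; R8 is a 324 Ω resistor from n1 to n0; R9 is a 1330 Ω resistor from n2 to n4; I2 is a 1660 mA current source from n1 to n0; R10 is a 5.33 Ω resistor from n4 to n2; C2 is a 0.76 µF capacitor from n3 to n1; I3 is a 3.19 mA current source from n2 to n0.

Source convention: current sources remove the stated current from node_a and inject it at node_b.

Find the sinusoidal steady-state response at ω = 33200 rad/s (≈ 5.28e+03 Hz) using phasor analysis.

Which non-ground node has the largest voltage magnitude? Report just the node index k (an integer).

3

MNA unknowns: 4 node voltages V₁..V_4
L1: Y=0.000-0.002092j on G[2,0]
C1: Y=0.000+0.008864j on G[0,3]
R1: Y=0.2681+0.000j on G[2,0]
L2: Y=0.000-0.002789j on G[1,2]
L3: Y=0.000-0.05003j on G[2,4]
I1: z[3]−=0.748, z[1]+=0.748
R2: Y=0.0004505+0.000j on G[1,2]
R3: Y=0.008264+0.000j on G[4,3]
R4: Y=0.2123+0.000j on G[0,4]
R5: Y=0.05128+0.000j on G[1,2]
R6: Y=0.3521+0.000j on G[3,1]
L4: Y=0.000-0.002136j on G[3,2]
R7: Y=0.5376+0.000j on G[1,2]
R8: Y=0.003086+0.000j on G[1,0]
R9: Y=0.0007519+0.000j on G[2,4]
I2: z[1]−=1.66, z[0]+=1.66
R10: Y=0.1876+0.000j on G[4,2]
C2: Y=0.000+0.02523j on G[3,1]
I3: z[2]−=0.00319, z[0]+=0.00319
solve → V1=-7.032+0.1363j, V2=-4.352+0.03408j, V3=-8.965+0.4682j, V4=-2.217+0.2864j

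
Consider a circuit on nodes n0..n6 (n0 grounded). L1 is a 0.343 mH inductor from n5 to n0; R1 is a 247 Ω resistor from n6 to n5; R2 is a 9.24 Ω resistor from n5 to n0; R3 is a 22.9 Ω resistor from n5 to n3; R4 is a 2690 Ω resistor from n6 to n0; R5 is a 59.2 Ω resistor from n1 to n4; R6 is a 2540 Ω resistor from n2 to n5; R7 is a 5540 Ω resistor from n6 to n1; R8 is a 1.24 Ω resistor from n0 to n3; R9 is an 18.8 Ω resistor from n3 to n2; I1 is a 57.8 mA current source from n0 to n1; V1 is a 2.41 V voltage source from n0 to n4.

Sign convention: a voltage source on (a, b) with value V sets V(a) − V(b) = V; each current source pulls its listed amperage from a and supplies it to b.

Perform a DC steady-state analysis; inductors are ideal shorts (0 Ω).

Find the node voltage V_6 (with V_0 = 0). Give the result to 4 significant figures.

MNA unknowns: 6 node voltages V₁..V_6 plus 2 source currents (L1, V1)
L1: row V5−V0=0, i_L1 at 5,0
R1: Y=0.004049 on G[6,5]
R2: Y=0.1082 on G[5,0]
R3: Y=0.04367 on G[5,3]
R4: Y=0.0003717 on G[6,0]
R5: Y=0.01689 on G[1,4]
R6: Y=0.0003937 on G[2,5]
R7: Y=0.0001805 on G[6,1]
R8: Y=0.8065 on G[0,3]
R9: Y=0.05319 on G[3,2]
I1: z[0]−=0.0578, z[1]+=0.0578
V1: row V0−V4=2.41, i_V1 at 0,4
solve → V1=1.001, V2=0.000, V3=0.000, V4=-2.410, V5=0.000, V6=0.03929
aux → i_L1=0.0001591, i_V1=-0.05763

0.03929 V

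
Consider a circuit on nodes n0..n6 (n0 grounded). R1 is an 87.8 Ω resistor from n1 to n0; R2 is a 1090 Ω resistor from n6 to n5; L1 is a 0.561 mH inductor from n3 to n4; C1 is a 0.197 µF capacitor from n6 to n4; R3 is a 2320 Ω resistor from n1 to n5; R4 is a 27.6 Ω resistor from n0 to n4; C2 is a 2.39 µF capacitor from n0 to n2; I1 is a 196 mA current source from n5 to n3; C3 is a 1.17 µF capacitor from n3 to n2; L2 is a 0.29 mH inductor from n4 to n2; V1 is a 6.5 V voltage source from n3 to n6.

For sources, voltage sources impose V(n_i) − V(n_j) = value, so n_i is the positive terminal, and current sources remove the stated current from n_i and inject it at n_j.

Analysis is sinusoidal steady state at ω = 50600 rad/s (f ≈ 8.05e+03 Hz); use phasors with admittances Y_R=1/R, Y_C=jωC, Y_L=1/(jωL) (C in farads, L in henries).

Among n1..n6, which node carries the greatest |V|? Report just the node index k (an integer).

Apply KCL at each of the 6 non-ground nodes and solve the resulting linear system.
Node n1: branches {R1, R3} → V_1 = -5.483-0.03798j
Node n2: branches {C2, C3, L2} → V_2 = 0.2893-0.2194j
Node n3: branches {L1, I1, C3, V1} → V_3 = 1.689-1.513j
Node n4: branches {L1, C1, R4, L2} → V_4 = 0.9914-0.9538j
Node n5: branches {R2, R3, I1} → V_5 = -150.4-1.041j
Node n6: branches {R2, C1, V1} → V_6 = -4.811-1.513j
Source currents: i(V1)=0.1391-0.05828j

5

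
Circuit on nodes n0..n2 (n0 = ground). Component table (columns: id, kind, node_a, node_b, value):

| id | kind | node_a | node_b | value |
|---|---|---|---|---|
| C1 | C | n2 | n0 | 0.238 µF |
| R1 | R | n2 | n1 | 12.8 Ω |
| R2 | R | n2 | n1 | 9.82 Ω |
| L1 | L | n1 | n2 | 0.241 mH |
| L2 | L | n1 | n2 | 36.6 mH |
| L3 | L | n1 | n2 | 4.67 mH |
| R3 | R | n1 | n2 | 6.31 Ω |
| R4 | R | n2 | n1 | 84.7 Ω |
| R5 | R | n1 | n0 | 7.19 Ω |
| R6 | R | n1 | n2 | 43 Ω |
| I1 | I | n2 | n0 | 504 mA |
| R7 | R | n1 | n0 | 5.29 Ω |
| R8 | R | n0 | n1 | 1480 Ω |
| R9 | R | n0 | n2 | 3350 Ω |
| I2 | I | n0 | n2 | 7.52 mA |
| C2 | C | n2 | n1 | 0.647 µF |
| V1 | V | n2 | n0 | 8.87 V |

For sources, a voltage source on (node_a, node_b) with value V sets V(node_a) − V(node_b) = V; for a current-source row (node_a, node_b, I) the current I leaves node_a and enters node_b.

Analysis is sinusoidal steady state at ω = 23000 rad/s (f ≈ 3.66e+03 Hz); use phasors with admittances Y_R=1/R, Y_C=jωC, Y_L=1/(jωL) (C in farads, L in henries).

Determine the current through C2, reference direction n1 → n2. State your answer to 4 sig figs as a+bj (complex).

0.01457-0.05814j A

Apply KCL at each of the 2 non-ground nodes and solve the resulting linear system.
Node n1: branches {R1, R2, L1, L2, L3, R3, R4, R5, R6, R7, R8, C2} → V_1 = 4.963-0.9793j
Node n2: branches {C1, R1, R2, L1, L2, L3, R3, R4, R6, I1, R9, I2, C2, V1} → V_2 = 8.870+0.000j
Source currents: i(V1)=-2.131+0.2734j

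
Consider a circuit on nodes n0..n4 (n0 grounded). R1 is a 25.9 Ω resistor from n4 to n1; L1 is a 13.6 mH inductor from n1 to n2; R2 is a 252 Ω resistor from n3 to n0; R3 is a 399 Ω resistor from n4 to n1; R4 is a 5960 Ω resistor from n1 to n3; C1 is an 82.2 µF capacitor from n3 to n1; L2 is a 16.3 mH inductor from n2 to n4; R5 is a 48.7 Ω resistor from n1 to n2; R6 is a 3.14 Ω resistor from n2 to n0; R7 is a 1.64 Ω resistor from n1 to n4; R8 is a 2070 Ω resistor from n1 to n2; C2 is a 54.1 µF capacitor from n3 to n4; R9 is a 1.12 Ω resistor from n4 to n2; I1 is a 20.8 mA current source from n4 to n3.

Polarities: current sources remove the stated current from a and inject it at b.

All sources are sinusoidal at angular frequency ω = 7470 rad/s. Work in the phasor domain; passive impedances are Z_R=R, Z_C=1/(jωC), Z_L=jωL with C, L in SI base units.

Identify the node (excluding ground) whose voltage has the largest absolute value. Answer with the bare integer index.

Element admittances at ω=7470 rad/s:
  Y(R1) = 0.03861+0.000j S between n4,n1
  Y(L1) = 0.000-0.009843j S between n1,n2
  Y(R2) = 0.003968+0.000j S between n3,n0
  Y(R3) = 0.002506+0.000j S between n4,n1
  Y(R4) = 0.0001678+0.000j S between n1,n3
  Y(C1) = 0.000+0.6140j S between n3,n1
  Y(L2) = 0.000-0.008213j S between n2,n4
  Y(R5) = 0.02053+0.000j S between n1,n2
  Y(R6) = 0.3185+0.000j S between n2,n0
  Y(R7) = 0.6098+0.000j S between n1,n4
  Y(R8) = 0.0004831+0.000j S between n1,n2
  Y(C2) = 0.000+0.4041j S between n3,n4
  Y(R9) = 0.8929+0.000j S between n4,n2
  I1: injects 0.0208 A into n3 (from n4)
Assemble and solve the 4×4 MNA system:
  V(n1)=0.01615-0.005039j  V(n2)=-0.0001201+0.0002885j  V(n3)=0.009641-0.02316j  V(n4)=-0.0004911+0.0006929j

3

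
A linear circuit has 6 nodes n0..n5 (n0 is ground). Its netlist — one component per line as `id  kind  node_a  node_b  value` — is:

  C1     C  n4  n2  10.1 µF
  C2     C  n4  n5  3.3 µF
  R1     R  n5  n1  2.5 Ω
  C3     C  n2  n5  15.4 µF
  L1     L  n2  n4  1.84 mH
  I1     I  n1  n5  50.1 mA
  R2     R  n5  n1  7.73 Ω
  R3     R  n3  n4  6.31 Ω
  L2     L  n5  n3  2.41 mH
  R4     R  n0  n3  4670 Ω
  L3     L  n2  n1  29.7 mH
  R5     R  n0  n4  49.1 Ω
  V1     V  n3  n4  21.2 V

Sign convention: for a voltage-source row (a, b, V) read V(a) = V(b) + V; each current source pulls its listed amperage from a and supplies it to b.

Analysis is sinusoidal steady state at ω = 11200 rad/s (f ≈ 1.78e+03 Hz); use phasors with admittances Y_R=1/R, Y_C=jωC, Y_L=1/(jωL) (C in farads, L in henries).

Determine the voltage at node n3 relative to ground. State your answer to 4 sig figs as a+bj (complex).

20.98+0.000j V

MNA unknowns: 5 node voltages V₁..V_5 plus 1 source current (V1)
C1: Y=0.000+0.1131j on G[4,2]
C2: Y=0.000+0.03696j on G[4,5]
R1: Y=0.4000+0.000j on G[5,1]
C3: Y=0.000+0.1725j on G[2,5]
L1: Y=0.000-0.04852j on G[2,4]
I1: z[1]−=0.0501, z[5]+=0.0501
R2: Y=0.1294+0.000j on G[5,1]
R3: Y=0.1585+0.000j on G[3,4]
L2: Y=0.000-0.03705j on G[5,3]
R4: Y=0.0002141+0.000j on G[0,3]
L3: Y=0.000-0.003006j on G[2,1]
R5: Y=0.02037+0.000j on G[0,4]
V1: row V3−V4=21.2, i_V1 at 3,4
solve → V1=-17.14-0.02739j, V2=-12.40-6.518e-07j, V3=20.98+0.000j, V4=-0.2206+0.000j, V5=-17.05-0.0004783j
aux → i_V1=-3.364+1.409j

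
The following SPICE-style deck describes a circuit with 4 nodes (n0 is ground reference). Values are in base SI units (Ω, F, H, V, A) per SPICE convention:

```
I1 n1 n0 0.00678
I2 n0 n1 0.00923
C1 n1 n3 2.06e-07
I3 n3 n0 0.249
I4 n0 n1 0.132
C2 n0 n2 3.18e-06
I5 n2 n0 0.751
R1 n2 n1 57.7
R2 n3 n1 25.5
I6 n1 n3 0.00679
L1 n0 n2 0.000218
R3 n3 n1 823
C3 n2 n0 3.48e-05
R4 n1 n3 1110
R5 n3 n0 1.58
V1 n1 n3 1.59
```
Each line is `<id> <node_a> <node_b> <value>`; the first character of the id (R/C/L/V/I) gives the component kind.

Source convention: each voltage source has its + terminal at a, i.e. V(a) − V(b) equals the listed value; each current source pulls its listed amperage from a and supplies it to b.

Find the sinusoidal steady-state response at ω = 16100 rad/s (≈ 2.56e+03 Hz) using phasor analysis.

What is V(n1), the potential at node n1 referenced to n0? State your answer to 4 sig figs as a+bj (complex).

1.368+0.05920j V

Apply KCL at each of the 3 non-ground nodes and solve the resulting linear system.
Node n1: branches {I1, I2, C1, I4, R1, R2, I6, R3, R4, V1} → V_1 = 1.368+0.05920j
Node n2: branches {C2, I5, R1, L1, C3} → V_2 = -0.1147+2.221j
Node n3: branches {C1, I3, R2, I6, R3, R4, R5, V1} → V_3 = -0.2216+0.05920j
Source currents: i(V1)=0.03624+0.03219j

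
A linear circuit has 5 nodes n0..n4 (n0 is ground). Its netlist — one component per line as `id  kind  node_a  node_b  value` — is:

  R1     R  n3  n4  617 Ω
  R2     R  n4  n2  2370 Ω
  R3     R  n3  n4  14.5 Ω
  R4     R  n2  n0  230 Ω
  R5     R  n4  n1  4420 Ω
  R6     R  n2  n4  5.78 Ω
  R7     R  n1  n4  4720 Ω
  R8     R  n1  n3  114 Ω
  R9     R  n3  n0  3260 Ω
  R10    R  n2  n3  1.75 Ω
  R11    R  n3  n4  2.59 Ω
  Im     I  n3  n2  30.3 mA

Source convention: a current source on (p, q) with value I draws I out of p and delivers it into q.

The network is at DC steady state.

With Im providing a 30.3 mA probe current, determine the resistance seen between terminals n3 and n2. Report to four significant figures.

R_eq = 1.434 Ω

MNA unknowns: 4 node voltages V₁..V_4
R1: Y=0.001621 on G[3,4]
R2: Y=0.0004219 on G[4,2]
R3: Y=0.06897 on G[3,4]
R4: Y=0.004348 on G[2,0]
R5: Y=0.0002262 on G[4,1]
R6: Y=0.1730 on G[2,4]
R7: Y=0.0002119 on G[1,4]
R8: Y=0.008772 on G[1,3]
R9: Y=0.0003067 on G[3,0]
R10: Y=0.5714 on G[2,3]
R11: Y=0.3861 on G[3,4]
Im: z[3]−=0.0303, z[2]+=0.0303
solve → V1=-0.04001, V2=0.002863, V3=-0.04058, V4=-0.02863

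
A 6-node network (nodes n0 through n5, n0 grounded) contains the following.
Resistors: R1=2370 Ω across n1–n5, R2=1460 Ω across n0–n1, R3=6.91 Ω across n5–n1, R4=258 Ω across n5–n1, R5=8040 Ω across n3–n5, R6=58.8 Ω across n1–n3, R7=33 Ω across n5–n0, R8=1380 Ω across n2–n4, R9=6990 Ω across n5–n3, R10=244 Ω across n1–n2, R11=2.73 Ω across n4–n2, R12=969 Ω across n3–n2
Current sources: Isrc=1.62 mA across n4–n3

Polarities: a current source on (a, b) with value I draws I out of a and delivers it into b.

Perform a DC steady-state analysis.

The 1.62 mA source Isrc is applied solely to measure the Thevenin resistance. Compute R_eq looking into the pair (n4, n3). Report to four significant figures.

R_eq = 232.9 Ω

MNA unknowns: 5 node voltages V₁..V_5
R1: Y=0.0004219 on G[1,5]
R2: Y=0.0006849 on G[0,1]
R3: Y=0.1447 on G[5,1]
R4: Y=0.003876 on G[5,1]
R5: Y=0.0001244 on G[3,5]
R6: Y=0.01701 on G[1,3]
R7: Y=0.03030 on G[5,0]
R8: Y=0.0007246 on G[2,4]
R9: Y=0.0001431 on G[5,3]
R10: Y=0.004098 on G[1,2]
R11: Y=0.3663 on G[4,2]
R12: Y=0.001032 on G[3,2]
Isrc: z[4]−=0.00162, z[3]+=0.00162
solve → V1=-0.0001247, V2=-0.3015, V3=0.07138, V4=-0.3059, V5=2.819e-06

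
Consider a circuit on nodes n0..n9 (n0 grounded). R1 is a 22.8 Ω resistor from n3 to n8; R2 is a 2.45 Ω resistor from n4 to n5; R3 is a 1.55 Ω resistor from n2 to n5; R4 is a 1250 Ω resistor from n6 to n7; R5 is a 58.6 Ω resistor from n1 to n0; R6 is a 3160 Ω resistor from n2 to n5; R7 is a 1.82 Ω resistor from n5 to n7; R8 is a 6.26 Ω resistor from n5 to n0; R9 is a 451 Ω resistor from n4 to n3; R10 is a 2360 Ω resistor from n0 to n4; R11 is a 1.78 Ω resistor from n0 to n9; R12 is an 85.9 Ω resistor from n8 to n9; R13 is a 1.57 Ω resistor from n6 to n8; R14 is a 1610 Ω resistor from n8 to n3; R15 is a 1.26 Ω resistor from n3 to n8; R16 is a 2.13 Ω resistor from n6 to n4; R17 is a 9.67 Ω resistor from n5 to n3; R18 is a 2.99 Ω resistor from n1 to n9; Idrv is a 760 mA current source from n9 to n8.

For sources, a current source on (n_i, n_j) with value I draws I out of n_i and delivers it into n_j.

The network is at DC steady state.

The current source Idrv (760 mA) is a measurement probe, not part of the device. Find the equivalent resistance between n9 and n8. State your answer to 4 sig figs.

Element admittances at DC:
  Y(R1) = 0.04386 S between n3,n8
  Y(R2) = 0.4082 S between n4,n5
  Y(R3) = 0.6452 S between n2,n5
  Y(R4) = 0.0008000 S between n6,n7
  Y(R5) = 0.01706 S between n1,n0
  Y(R6) = 0.0003165 S between n2,n5
  Y(R7) = 0.5495 S between n5,n7
  Y(R8) = 0.1597 S between n5,n0
  Y(R9) = 0.002217 S between n4,n3
  Y(R10) = 0.0004237 S between n0,n4
  Y(R11) = 0.5618 S between n0,n9
  Y(R12) = 0.01164 S between n8,n9
  Y(R13) = 0.6369 S between n6,n8
  Y(R14) = 0.0006211 S between n8,n3
  Y(R15) = 0.7937 S between n3,n8
  Y(R16) = 0.4695 S between n6,n4
  Y(R17) = 0.1034 S between n5,n3
  Y(R18) = 0.3344 S between n1,n9
  Idrv: injects 0.76 A into n8 (from n9)
Assemble and solve the 9×9 MNA system:
  V(n1)=-1.099  V(n2)=4.166  V(n3)=6.485  V(n4)=5.205  V(n5)=4.166  V(n6)=6.107  V(n7)=4.169  V(n8)=6.774  V(n9)=-1.155

R_eq = 10.43 Ω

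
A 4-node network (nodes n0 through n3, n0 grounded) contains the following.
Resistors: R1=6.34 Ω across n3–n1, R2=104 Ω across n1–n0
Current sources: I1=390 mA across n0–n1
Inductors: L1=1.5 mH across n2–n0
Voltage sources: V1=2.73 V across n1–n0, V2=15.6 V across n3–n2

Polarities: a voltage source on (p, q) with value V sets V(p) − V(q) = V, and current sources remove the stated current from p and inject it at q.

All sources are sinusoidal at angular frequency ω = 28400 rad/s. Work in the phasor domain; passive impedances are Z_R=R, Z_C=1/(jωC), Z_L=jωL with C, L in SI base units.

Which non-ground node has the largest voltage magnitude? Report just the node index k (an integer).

2

Element admittances at ω=28400 rad/s:
  Y(R1) = 0.1577+0.000j S between n3,n1
  Y(R2) = 0.009615+0.000j S between n1,n0
  I1: injects 0.39 A into n1 (from n0)
  Y(L1) = 0.000-0.02347j S between n2,n0
  V1: constraint V(n1)−V(n0) = 2.73
  V2: constraint V(n3)−V(n2) = 15.6
Assemble and solve the 5×5 MNA system:
  V(n1)=2.730+0.000j  V(n2)=-12.59-1.874j  V(n3)=3.009-1.874j
  i(V1)=0.4077-0.2956j  i(V2)=-0.04399+0.2956j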